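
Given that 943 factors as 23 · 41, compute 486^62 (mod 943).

Mod 23: 486 ≡ 3; by Fermat, exponent reduces to 62 mod 22 = 18; 3^18 ≡ 2 (mod 23).
Mod 41: 486 ≡ 35; by Fermat, exponent reduces to 62 mod 40 = 22; 35^22 ≡ 5 (mod 41).
Combine by CRT: x ≡ 2 (mod 23), x ≡ 5 (mod 41) ⇒ x ≡ 784 (mod 943).

784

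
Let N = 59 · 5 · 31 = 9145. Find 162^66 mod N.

Mod 59: 162 ≡ 44; by Fermat, exponent reduces to 66 mod 58 = 8; 44^8 ≡ 9 (mod 59).
Mod 5: 162 ≡ 2; by Fermat, exponent reduces to 66 mod 4 = 2; 2^2 ≡ 4 (mod 5).
Mod 31: 162 ≡ 7; by Fermat, exponent reduces to 66 mod 30 = 6; 7^6 ≡ 4 (mod 31).
Combine by CRT: x ≡ 9 (mod 59), x ≡ 4 (mod 5), x ≡ 4 (mod 31) ⇒ x ≡ 6204 (mod 9145).

6204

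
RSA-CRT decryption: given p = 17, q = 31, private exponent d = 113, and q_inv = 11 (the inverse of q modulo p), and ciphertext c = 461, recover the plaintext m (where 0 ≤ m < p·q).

d_p = d mod (p−1) = 113 mod 16 = 1; d_q = d mod (q−1) = 23.
m₁ = c^(d_p) mod p: c ≡ 2 (mod 17), and 2^1 mod 17 = 2.
m₂ = c^(d_q) mod q: c ≡ 27 (mod 31), and 27^23 mod 31 = 29.
h = q_inv·(m₁ − m₂) mod p = 11·(2 − 29) mod 17 = 9.
m = m₂ + h·q = 29 + 9·31 = 308.

308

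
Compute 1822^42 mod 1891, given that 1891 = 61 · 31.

Mod 61: 1822 ≡ 53; 53^42 ≡ 3 (mod 61).
Mod 31: 1822 ≡ 24; by Fermat, exponent reduces to 42 mod 30 = 12; 24^12 ≡ 16 (mod 31).
Combine by CRT: x ≡ 3 (mod 61), x ≡ 16 (mod 31) ⇒ x ≡ 1101 (mod 1891).

1101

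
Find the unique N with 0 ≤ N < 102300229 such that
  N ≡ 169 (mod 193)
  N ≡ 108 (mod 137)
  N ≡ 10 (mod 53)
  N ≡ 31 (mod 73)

The moduli are pairwise coprime; M = 193·137·53·73 = 102300229.
M/193 = 530053; 530053 ≡ 75 (mod 193); 75·175 ≡ 1, so inverse 175.
M/137 = 746717; 746717 ≡ 67 (mod 137); 67·45 ≡ 1, so inverse 45.
M/53 = 1930193; 1930193 ≡ 39 (mod 53); 39·34 ≡ 1, so inverse 34.
M/73 = 1401373; 1401373 ≡ 65 (mod 73); 65·9 ≡ 1, so inverse 9.
N ≡ 169·530053·175 + 108·746717·45 + 10·1930193·34 + 31·1401373·9 = 20352610782.
20352610782 mod 102300229 = 97165440.

97165440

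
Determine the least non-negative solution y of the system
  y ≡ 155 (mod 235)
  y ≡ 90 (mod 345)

2505

Combine the congruences pairwise.
gcd(235, 345) = 5 and 5 | (90 − 155), so the pair is consistent; merging gives y ≡ 2505 (mod 16215), where 16215 = lcm(235, 345).
The solution is unique modulo lcm(235, 345) = 16215.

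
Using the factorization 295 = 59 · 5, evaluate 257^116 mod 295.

1

Mod 59: 257 ≡ 21; since 58 | 116, by Fermat 21^116 ≡ 1 (mod 59).
Mod 5: 257 ≡ 2; since 4 | 116, by Fermat 2^116 ≡ 1 (mod 5).
Combine by CRT: x ≡ 1 (mod 59), x ≡ 1 (mod 5) ⇒ x ≡ 1 (mod 295).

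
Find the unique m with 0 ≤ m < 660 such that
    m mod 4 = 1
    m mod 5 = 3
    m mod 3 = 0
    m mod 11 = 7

Combine the congruences pairwise.
From m ≡ 1 (mod 4) write m = 1 + 4t. Substituting into m ≡ 3 (mod 5) gives 4t ≡ 2 (mod 5), and since 4⁻¹ ≡ 4 (mod 5), t ≡ 3. Hence m ≡ 1 + 4·3 = 13 (mod 20).
From m ≡ 13 (mod 20) write m = 13 + 20t. Substituting into m ≡ 0 (mod 3) gives 20t ≡ 2 (mod 3), and since 2⁻¹ ≡ 2 (mod 3), t ≡ 1. Hence m ≡ 13 + 20·1 = 33 (mod 60).
From m ≡ 33 (mod 60) write m = 33 + 60t. Substituting into m ≡ 7 (mod 11) gives 60t ≡ 7 (mod 11), and since 5⁻¹ ≡ 9 (mod 11), t ≡ 8. Hence m ≡ 33 + 60·8 = 513 (mod 660).

513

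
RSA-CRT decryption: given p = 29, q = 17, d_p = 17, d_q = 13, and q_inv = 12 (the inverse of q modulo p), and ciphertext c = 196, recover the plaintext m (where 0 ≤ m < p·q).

382

m₁ = c^(d_p) mod p: c ≡ 22 (mod 29), and 22^17 mod 29 = 5.
m₂ = c^(d_q) mod q: c ≡ 9 (mod 17), and 9^13 mod 17 = 8.
h = q_inv·(m₁ − m₂) mod p = 12·(5 − 8) mod 29 = 22.
m = m₂ + h·q = 8 + 22·17 = 382.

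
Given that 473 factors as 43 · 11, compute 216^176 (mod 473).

Mod 43: 216 ≡ 1; by Fermat, exponent reduces to 176 mod 42 = 8; 1^8 ≡ 1 (mod 43).
Mod 11: 216 ≡ 7; by Fermat, exponent reduces to 176 mod 10 = 6; 7^6 ≡ 4 (mod 11).
Combine by CRT: x ≡ 1 (mod 43), x ≡ 4 (mod 11) ⇒ x ≡ 345 (mod 473).

345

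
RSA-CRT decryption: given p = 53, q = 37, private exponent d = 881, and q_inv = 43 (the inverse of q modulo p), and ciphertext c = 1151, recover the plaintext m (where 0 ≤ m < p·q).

1138

d_p = d mod (p−1) = 881 mod 52 = 49; d_q = d mod (q−1) = 17.
m₁ = c^(d_p) mod p: c ≡ 38 (mod 53), and 38^49 mod 53 = 25.
m₂ = c^(d_q) mod q: c ≡ 4 (mod 37), and 4^17 mod 37 = 28.
h = q_inv·(m₁ − m₂) mod p = 43·(25 − 28) mod 53 = 30.
m = m₂ + h·q = 28 + 30·37 = 1138.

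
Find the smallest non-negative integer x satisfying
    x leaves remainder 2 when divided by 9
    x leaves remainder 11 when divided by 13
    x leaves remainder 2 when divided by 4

362

From x ≡ 2 (mod 9) write x = 2 + 9t. Substituting into x ≡ 11 (mod 13) gives 9t ≡ 9 (mod 13), and since 9⁻¹ ≡ 3 (mod 13), t ≡ 1. Hence x ≡ 2 + 9·1 = 11 (mod 117).
From x ≡ 11 (mod 117) write x = 11 + 117t. Substituting into x ≡ 2 (mod 4) gives 117t ≡ 3 (mod 4), and since 1⁻¹ ≡ 1 (mod 4), t ≡ 3. Hence x ≡ 11 + 117·3 = 362 (mod 468).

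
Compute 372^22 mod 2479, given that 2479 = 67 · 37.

Mod 67: 372 ≡ 37; 37^22 ≡ 37 (mod 67).
Mod 37: 372 ≡ 2; 2^22 ≡ 21 (mod 37).
Combine by CRT: x ≡ 37 (mod 67), x ≡ 21 (mod 37) ⇒ x ≡ 2315 (mod 2479).

2315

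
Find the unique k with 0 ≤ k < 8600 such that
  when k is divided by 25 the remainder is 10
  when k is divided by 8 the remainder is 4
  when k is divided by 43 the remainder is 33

3860

The moduli are pairwise coprime; N = 25·8·43 = 8600.
N/25 = 344; 344 ≡ 19 (mod 25); 19·4 ≡ 1, so inverse 4.
N/8 = 1075; 1075 ≡ 3 (mod 8); 3·3 ≡ 1, so inverse 3.
N/43 = 200; 200 ≡ 28 (mod 43); 28·20 ≡ 1, so inverse 20.
k ≡ 10·344·4 + 4·1075·3 + 33·200·20 = 158660.
158660 mod 8600 = 3860.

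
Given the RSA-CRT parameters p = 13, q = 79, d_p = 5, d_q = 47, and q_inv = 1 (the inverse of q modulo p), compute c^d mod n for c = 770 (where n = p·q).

165

m₁ = c^(d_p) mod p: c ≡ 3 (mod 13), and 3^5 mod 13 = 9.
m₂ = c^(d_q) mod q: c ≡ 59 (mod 79), and 59^47 mod 79 = 7.
h = q_inv·(m₁ − m₂) mod p = 1·(9 − 7) mod 13 = 2.
m = m₂ + h·q = 7 + 2·79 = 165.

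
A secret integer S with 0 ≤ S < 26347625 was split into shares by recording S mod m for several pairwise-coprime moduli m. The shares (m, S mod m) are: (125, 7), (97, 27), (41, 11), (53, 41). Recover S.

25738007

Combine the congruences pairwise.
From S ≡ 7 (mod 125) write S = 7 + 125t. Substituting into S ≡ 27 (mod 97) gives 125t ≡ 20 (mod 97), and since 28⁻¹ ≡ 52 (mod 97), t ≡ 70. Hence S ≡ 7 + 125·70 = 8757 (mod 12125).
From S ≡ 8757 (mod 12125) write S = 8757 + 12125t. Substituting into S ≡ 11 (mod 41) gives 12125t ≡ 28 (mod 41), and since 30⁻¹ ≡ 26 (mod 41), t ≡ 31. Hence S ≡ 8757 + 12125·31 = 384632 (mod 497125).
From S ≡ 384632 (mod 497125) write S = 384632 + 497125t. Substituting into S ≡ 41 (mod 53) gives 497125t ≡ 30 (mod 53), and since 38⁻¹ ≡ 7 (mod 53), t ≡ 51. Hence S ≡ 384632 + 497125·51 = 25738007 (mod 26347625).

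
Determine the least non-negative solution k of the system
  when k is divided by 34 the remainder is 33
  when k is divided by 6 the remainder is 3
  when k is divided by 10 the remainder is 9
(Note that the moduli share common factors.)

gcd(34, 6) = 2 and 2 | (3 − 33), so the pair is consistent; merging gives k ≡ 33 (mod 102), where 102 = lcm(34, 6).
gcd(102, 10) = 2 and 2 | (9 − 33), so the pair is consistent; merging gives k ≡ 339 (mod 510), where 510 = lcm(102, 10).
The solution is unique modulo lcm(34, 6, 10) = 510.

339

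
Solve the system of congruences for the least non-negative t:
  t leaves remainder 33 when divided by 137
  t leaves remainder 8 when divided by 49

3732

From t ≡ 33 (mod 137) write t = 33 + 137s. Substituting into t ≡ 8 (mod 49) gives 137s ≡ 24 (mod 49), and since 39⁻¹ ≡ 44 (mod 49), s ≡ 27. Hence t ≡ 33 + 137·27 = 3732 (mod 6713).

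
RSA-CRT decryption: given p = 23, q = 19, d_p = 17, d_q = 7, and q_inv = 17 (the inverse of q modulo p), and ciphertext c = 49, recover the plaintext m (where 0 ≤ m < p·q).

m₁ = c^(d_p) mod p: c ≡ 3 (mod 23), and 3^17 mod 23 = 16.
m₂ = c^(d_q) mod q: c ≡ 11 (mod 19), and 11^7 mod 19 = 11.
h = q_inv·(m₁ − m₂) mod p = 17·(16 − 11) mod 23 = 16.
m = m₂ + h·q = 11 + 16·19 = 315.

315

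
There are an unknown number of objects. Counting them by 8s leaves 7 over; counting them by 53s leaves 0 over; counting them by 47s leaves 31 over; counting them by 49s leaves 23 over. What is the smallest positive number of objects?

543727

From N ≡ 7 (mod 8) write N = 7 + 8t. Substituting into N ≡ 0 (mod 53) gives 8t ≡ 46 (mod 53), and since 8⁻¹ ≡ 20 (mod 53), t ≡ 19. Hence N ≡ 7 + 8·19 = 159 (mod 424).
From N ≡ 159 (mod 424) write N = 159 + 424t. Substituting into N ≡ 31 (mod 47) gives 424t ≡ 13 (mod 47), and since 1⁻¹ ≡ 1 (mod 47), t ≡ 13. Hence N ≡ 159 + 424·13 = 5671 (mod 19928).
From N ≡ 5671 (mod 19928) write N = 5671 + 19928t. Substituting into N ≡ 23 (mod 49) gives 19928t ≡ 36 (mod 49), and since 34⁻¹ ≡ 13 (mod 49), t ≡ 27. Hence N ≡ 5671 + 19928·27 = 543727 (mod 976472).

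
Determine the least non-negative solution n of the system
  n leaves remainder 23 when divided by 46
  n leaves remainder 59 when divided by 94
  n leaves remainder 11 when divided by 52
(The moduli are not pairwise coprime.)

Combine the congruences pairwise.
gcd(46, 94) = 2 and 2 | (59 − 23), so the pair is consistent; merging gives n ≡ 529 (mod 2162), where 2162 = lcm(46, 94).
gcd(2162, 52) = 2 and 2 | (11 − 529), so the pair is consistent; merging gives n ≡ 15663 (mod 56212), where 56212 = lcm(2162, 52).
The solution is unique modulo lcm(46, 94, 52) = 56212.

15663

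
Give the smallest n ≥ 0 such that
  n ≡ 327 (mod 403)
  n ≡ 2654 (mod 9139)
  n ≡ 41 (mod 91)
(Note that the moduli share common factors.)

Combine the congruences pairwise.
gcd(403, 9139) = 13 and 13 | (2654 − 327), so the pair is consistent; merging gives n ≡ 194573 (mod 283309), where 283309 = lcm(403, 9139).
gcd(283309, 91) = 13 and 13 | (41 − 194573), so the pair is consistent; merging gives n ≡ 477882 (mod 1983163), where 1983163 = lcm(283309, 91).
The solution is unique modulo lcm(403, 9139, 91) = 1983163.

477882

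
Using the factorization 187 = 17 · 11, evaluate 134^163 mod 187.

162

Mod 17: 134 ≡ 15; by Fermat, exponent reduces to 163 mod 16 = 3; 15^3 ≡ 9 (mod 17).
Mod 11: 134 ≡ 2; by Fermat, exponent reduces to 163 mod 10 = 3; 2^3 ≡ 8 (mod 11).
Combine by CRT: x ≡ 9 (mod 17), x ≡ 8 (mod 11) ⇒ x ≡ 162 (mod 187).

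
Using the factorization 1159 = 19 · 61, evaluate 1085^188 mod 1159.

47

Mod 19: 1085 ≡ 2; by Fermat, exponent reduces to 188 mod 18 = 8; 2^8 ≡ 9 (mod 19).
Mod 61: 1085 ≡ 48; by Fermat, exponent reduces to 188 mod 60 = 8; 48^8 ≡ 47 (mod 61).
Combine by CRT: x ≡ 9 (mod 19), x ≡ 47 (mod 61) ⇒ x ≡ 47 (mod 1159).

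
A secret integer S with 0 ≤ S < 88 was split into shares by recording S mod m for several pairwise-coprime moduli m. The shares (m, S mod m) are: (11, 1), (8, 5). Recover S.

45

From S ≡ 1 (mod 11) write S = 1 + 11t. Substituting into S ≡ 5 (mod 8) gives 11t ≡ 4 (mod 8), and since 3⁻¹ ≡ 3 (mod 8), t ≡ 4. Hence S ≡ 1 + 11·4 = 45 (mod 88).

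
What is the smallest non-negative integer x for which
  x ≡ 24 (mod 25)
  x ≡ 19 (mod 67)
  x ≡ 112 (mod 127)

From x ≡ 24 (mod 25) write x = 24 + 25t. Substituting into x ≡ 19 (mod 67) gives 25t ≡ 62 (mod 67), and since 25⁻¹ ≡ 59 (mod 67), t ≡ 40. Hence x ≡ 24 + 25·40 = 1024 (mod 1675).
From x ≡ 1024 (mod 1675) write x = 1024 + 1675t. Substituting into x ≡ 112 (mod 127) gives 1675t ≡ 104 (mod 127), and since 24⁻¹ ≡ 90 (mod 127), t ≡ 89. Hence x ≡ 1024 + 1675·89 = 150099 (mod 212725).

150099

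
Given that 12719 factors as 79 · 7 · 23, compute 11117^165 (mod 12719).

4992

Mod 79: 11117 ≡ 57; by Fermat, exponent reduces to 165 mod 78 = 9; 57^9 ≡ 15 (mod 79).
Mod 7: 11117 ≡ 1; by Fermat, exponent reduces to 165 mod 6 = 3; 1^3 ≡ 1 (mod 7).
Mod 23: 11117 ≡ 8; by Fermat, exponent reduces to 165 mod 22 = 11; 8^11 ≡ 1 (mod 23).
Combine by CRT: x ≡ 15 (mod 79), x ≡ 1 (mod 7), x ≡ 1 (mod 23) ⇒ x ≡ 4992 (mod 12719).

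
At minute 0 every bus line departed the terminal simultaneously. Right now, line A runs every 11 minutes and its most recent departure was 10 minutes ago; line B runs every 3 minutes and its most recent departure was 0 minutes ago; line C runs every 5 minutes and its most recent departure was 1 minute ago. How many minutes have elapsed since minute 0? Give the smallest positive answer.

21

From t ≡ 10 (mod 11) write t = 10 + 11s. Substituting into t ≡ 0 (mod 3) gives 11s ≡ 2 (mod 3), and since 2⁻¹ ≡ 2 (mod 3), s ≡ 1. Hence t ≡ 10 + 11·1 = 21 (mod 33).
From t ≡ 21 (mod 33) write t = 21 + 33s. Substituting into t ≡ 1 (mod 5) gives 33s ≡ 0 (mod 5), and since 3⁻¹ ≡ 2 (mod 5), s ≡ 0. Hence t ≡ 21 + 33·0 = 21 (mod 165).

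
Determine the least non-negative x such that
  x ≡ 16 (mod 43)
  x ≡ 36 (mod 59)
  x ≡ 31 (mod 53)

The moduli are pairwise coprime; N = 43·59·53 = 134461.
N/43 = 3127; 3127 ≡ 31 (mod 43); 31·25 ≡ 1, so inverse 25.
N/59 = 2279; 2279 ≡ 37 (mod 59); 37·8 ≡ 1, so inverse 8.
N/53 = 2537; 2537 ≡ 46 (mod 53); 46·15 ≡ 1, so inverse 15.
x ≡ 16·3127·25 + 36·2279·8 + 31·2537·15 = 3086857.
3086857 mod 134461 = 128715.

128715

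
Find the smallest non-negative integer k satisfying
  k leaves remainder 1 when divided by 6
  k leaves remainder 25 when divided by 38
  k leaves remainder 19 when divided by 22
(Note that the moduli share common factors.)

gcd(6, 38) = 2 and 2 | (25 − 1), so the pair is consistent; merging gives k ≡ 25 (mod 114), where 114 = lcm(6, 38).
gcd(114, 22) = 2 and 2 | (19 − 25), so the pair is consistent; merging gives k ≡ 481 (mod 1254), where 1254 = lcm(114, 22).
The solution is unique modulo lcm(6, 38, 22) = 1254.

481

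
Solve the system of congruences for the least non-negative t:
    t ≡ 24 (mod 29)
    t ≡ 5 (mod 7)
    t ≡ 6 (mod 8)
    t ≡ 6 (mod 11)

From t ≡ 24 (mod 29) write t = 24 + 29s. Substituting into t ≡ 5 (mod 7) gives 29s ≡ 2 (mod 7), and since 1⁻¹ ≡ 1 (mod 7), s ≡ 2. Hence t ≡ 24 + 29·2 = 82 (mod 203).
From t ≡ 82 (mod 203) write t = 82 + 203s. Substituting into t ≡ 6 (mod 8) gives 203s ≡ 4 (mod 8), and since 3⁻¹ ≡ 3 (mod 8), s ≡ 4. Hence t ≡ 82 + 203·4 = 894 (mod 1624).
From t ≡ 894 (mod 1624) write t = 894 + 1624s. Substituting into t ≡ 6 (mod 11) gives 1624s ≡ 3 (mod 11), and since 7⁻¹ ≡ 8 (mod 11), s ≡ 2. Hence t ≡ 894 + 1624·2 = 4142 (mod 17864).

4142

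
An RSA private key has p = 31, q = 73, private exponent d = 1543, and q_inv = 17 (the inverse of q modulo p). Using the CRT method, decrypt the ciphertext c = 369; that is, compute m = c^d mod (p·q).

1278

d_p = d mod (p−1) = 1543 mod 30 = 13; d_q = d mod (q−1) = 31.
m₁ = c^(d_p) mod p: c ≡ 28 (mod 31), and 28^13 mod 31 = 7.
m₂ = c^(d_q) mod q: c ≡ 4 (mod 73), and 4^31 mod 73 = 37.
h = q_inv·(m₁ − m₂) mod p = 17·(7 − 37) mod 31 = 17.
m = m₂ + h·q = 37 + 17·73 = 1278.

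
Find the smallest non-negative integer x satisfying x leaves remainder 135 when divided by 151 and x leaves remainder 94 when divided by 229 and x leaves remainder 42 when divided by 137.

The moduli are pairwise coprime; N = 151·229·137 = 4737323.
N/151 = 31373; 31373 ≡ 116 (mod 151); 116·69 ≡ 1, so inverse 69.
N/229 = 20687; 20687 ≡ 77 (mod 229); 77·116 ≡ 1, so inverse 116.
N/137 = 34579; 34579 ≡ 55 (mod 137); 55·5 ≡ 1, so inverse 5.
x ≡ 135·31373·69 + 94·20687·116 + 42·34579·5 = 525072133.
525072133 mod 4737323 = 3966603.

3966603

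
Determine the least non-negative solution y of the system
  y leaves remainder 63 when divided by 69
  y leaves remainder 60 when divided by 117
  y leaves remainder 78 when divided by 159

gcd(69, 117) = 3 and 3 | (60 − 63), so the pair is consistent; merging gives y ≡ 1581 (mod 2691), where 2691 = lcm(69, 117).
gcd(2691, 159) = 3 and 3 | (78 − 1581), so the pair is consistent; merging gives y ≡ 17727 (mod 142623), where 142623 = lcm(2691, 159).
The solution is unique modulo lcm(69, 117, 159) = 142623.

17727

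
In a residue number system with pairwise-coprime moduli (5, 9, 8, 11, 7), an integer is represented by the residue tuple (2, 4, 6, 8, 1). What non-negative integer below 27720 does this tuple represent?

20182

The moduli are pairwise coprime; N = 5·9·8·11·7 = 27720.
N/5 = 5544; 5544 ≡ 4 (mod 5); 4·4 ≡ 1, so inverse 4.
N/9 = 3080; 3080 ≡ 2 (mod 9); 2·5 ≡ 1, so inverse 5.
N/8 = 3465; 3465 ≡ 1 (mod 8), inverse 1.
N/11 = 2520; 2520 ≡ 1 (mod 11), inverse 1.
N/7 = 3960; 3960 ≡ 5 (mod 7); 5·3 ≡ 1, so inverse 3.
x ≡ 2·5544·4 + 4·3080·5 + 6·3465·1 + 8·2520·1 + 1·3960·3 = 158782.
158782 mod 27720 = 20182.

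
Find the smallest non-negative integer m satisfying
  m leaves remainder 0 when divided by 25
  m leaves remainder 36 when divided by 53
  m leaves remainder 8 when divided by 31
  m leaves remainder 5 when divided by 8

21925

The moduli are pairwise coprime; N = 25·53·31·8 = 328600.
N/25 = 13144; 13144 ≡ 19 (mod 25); 19·4 ≡ 1, so inverse 4.
N/53 = 6200; 6200 ≡ 52 (mod 53); 52·52 ≡ 1, so inverse 52.
N/31 = 10600; 10600 ≡ 29 (mod 31); 29·15 ≡ 1, so inverse 15.
N/8 = 41075; 41075 ≡ 3 (mod 8); 3·3 ≡ 1, so inverse 3.
m ≡ 0·13144·4 + 36·6200·52 + 8·10600·15 + 5·41075·3 = 13494525.
13494525 mod 328600 = 21925.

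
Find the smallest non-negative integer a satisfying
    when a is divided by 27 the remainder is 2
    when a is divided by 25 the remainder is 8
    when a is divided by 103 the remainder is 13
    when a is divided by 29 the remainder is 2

The moduli are pairwise coprime; N = 27·25·103·29 = 2016225.
N/27 = 74675; 74675 ≡ 20 (mod 27); 20·23 ≡ 1, so inverse 23.
N/25 = 80649; 80649 ≡ 24 (mod 25); 24·24 ≡ 1, so inverse 24.
N/103 = 19575; 19575 ≡ 5 (mod 103); 5·62 ≡ 1, so inverse 62.
N/29 = 69525; 69525 ≡ 12 (mod 29); 12·17 ≡ 1, so inverse 17.
a ≡ 2·74675·23 + 8·80649·24 + 13·19575·62 + 2·69525·17 = 37060958.
37060958 mod 2016225 = 768908.

768908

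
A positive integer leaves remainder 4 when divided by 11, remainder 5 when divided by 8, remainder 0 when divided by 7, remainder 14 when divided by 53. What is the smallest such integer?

10773

From a ≡ 4 (mod 11) write a = 4 + 11t. Substituting into a ≡ 5 (mod 8) gives 11t ≡ 1 (mod 8), and since 3⁻¹ ≡ 3 (mod 8), t ≡ 3. Hence a ≡ 4 + 11·3 = 37 (mod 88).
From a ≡ 37 (mod 88) write a = 37 + 88t. Substituting into a ≡ 0 (mod 7) gives 88t ≡ 5 (mod 7), and since 4⁻¹ ≡ 2 (mod 7), t ≡ 3. Hence a ≡ 37 + 88·3 = 301 (mod 616).
From a ≡ 301 (mod 616) write a = 301 + 616t. Substituting into a ≡ 14 (mod 53) gives 616t ≡ 31 (mod 53), and since 33⁻¹ ≡ 45 (mod 53), t ≡ 17. Hence a ≡ 301 + 616·17 = 10773 (mod 32648).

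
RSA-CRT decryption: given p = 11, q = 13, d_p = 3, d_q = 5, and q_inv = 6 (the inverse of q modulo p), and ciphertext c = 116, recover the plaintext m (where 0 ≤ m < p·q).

m₁ = c^(d_p) mod p: c ≡ 6 (mod 11), and 6^3 mod 11 = 7.
m₂ = c^(d_q) mod q: c ≡ 12 (mod 13), and 12^5 mod 13 = 12.
h = q_inv·(m₁ − m₂) mod p = 6·(7 − 12) mod 11 = 3.
m = m₂ + h·q = 12 + 3·13 = 51.

51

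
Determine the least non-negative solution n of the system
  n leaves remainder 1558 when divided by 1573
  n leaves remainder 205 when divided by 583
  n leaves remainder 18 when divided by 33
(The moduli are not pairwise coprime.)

Combine the congruences pairwise.
gcd(1573, 583) = 11 and 11 | (205 − 1558), so the pair is consistent; merging gives n ≡ 18861 (mod 83369), where 83369 = lcm(1573, 583).
gcd(83369, 33) = 11 and 11 | (18 − 18861), so the pair is consistent; merging gives n ≡ 18861 (mod 250107), where 250107 = lcm(83369, 33).
The solution is unique modulo lcm(1573, 583, 33) = 250107.

18861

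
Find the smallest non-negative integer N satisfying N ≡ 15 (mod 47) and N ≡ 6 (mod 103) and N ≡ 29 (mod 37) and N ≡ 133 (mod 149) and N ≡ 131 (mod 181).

1773621484

The moduli are pairwise coprime; M = 47·103·37·149·181 = 4830606373.
M/47 = 102778859; 102778859 ≡ 11 (mod 47); 11·30 ≡ 1, so inverse 30.
M/103 = 46899091; 46899091 ≡ 101 (mod 103); 101·51 ≡ 1, so inverse 51.
M/37 = 130556929; 130556929 ≡ 24 (mod 37); 24·17 ≡ 1, so inverse 17.
M/149 = 32420177; 32420177 ≡ 12 (mod 149); 12·87 ≡ 1, so inverse 87.
M/181 = 26688433; 26688433 ≡ 164 (mod 181); 164·149 ≡ 1, so inverse 149.
N ≡ 15·102778859·30 + 6·46899091·51 + 29·130556929·17 + 133·32420177·87 + 131·26688433·149 = 1021031566187.
1021031566187 mod 4830606373 = 1773621484.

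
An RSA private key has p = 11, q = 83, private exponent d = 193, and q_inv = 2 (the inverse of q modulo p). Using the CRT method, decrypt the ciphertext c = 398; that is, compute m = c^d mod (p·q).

d_p = d mod (p−1) = 193 mod 10 = 3; d_q = d mod (q−1) = 29.
m₁ = c^(d_p) mod p: c ≡ 2 (mod 11), and 2^3 mod 11 = 8.
m₂ = c^(d_q) mod q: c ≡ 66 (mod 83), and 66^29 mod 83 = 22.
h = q_inv·(m₁ − m₂) mod p = 2·(8 − 22) mod 11 = 5.
m = m₂ + h·q = 22 + 5·83 = 437.

437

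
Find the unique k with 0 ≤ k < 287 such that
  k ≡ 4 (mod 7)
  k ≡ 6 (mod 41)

88

From k ≡ 4 (mod 7) write k = 4 + 7t. Substituting into k ≡ 6 (mod 41) gives 7t ≡ 2 (mod 41), and since 7⁻¹ ≡ 6 (mod 41), t ≡ 12. Hence k ≡ 4 + 7·12 = 88 (mod 287).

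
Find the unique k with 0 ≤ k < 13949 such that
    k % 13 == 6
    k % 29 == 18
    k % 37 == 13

13851

Combine the congruences pairwise.
From k ≡ 6 (mod 13) write k = 6 + 13t. Substituting into k ≡ 18 (mod 29) gives 13t ≡ 12 (mod 29), and since 13⁻¹ ≡ 9 (mod 29), t ≡ 21. Hence k ≡ 6 + 13·21 = 279 (mod 377).
From k ≡ 279 (mod 377) write k = 279 + 377t. Substituting into k ≡ 13 (mod 37) gives 377t ≡ 30 (mod 37), and since 7⁻¹ ≡ 16 (mod 37), t ≡ 36. Hence k ≡ 279 + 377·36 = 13851 (mod 13949).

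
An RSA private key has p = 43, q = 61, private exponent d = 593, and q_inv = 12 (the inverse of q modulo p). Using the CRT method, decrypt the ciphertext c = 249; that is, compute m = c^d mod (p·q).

2398

d_p = d mod (p−1) = 593 mod 42 = 5; d_q = d mod (q−1) = 53.
m₁ = c^(d_p) mod p: c ≡ 34 (mod 43), and 34^5 mod 43 = 33.
m₂ = c^(d_q) mod q: c ≡ 5 (mod 61), and 5^53 mod 61 = 19.
h = q_inv·(m₁ − m₂) mod p = 12·(33 − 19) mod 43 = 39.
m = m₂ + h·q = 19 + 39·61 = 2398.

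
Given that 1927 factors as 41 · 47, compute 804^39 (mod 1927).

1581

Mod 41: 804 ≡ 25; 25^39 ≡ 23 (mod 41).
Mod 47: 804 ≡ 5; 5^39 ≡ 30 (mod 47).
Combine by CRT: x ≡ 23 (mod 41), x ≡ 30 (mod 47) ⇒ x ≡ 1581 (mod 1927).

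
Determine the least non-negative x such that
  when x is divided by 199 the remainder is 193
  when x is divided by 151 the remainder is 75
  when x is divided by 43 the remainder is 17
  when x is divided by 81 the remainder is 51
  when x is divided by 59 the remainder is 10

From x ≡ 193 (mod 199) write x = 193 + 199t. Substituting into x ≡ 75 (mod 151) gives 199t ≡ 33 (mod 151), and since 48⁻¹ ≡ 129 (mod 151), t ≡ 29. Hence x ≡ 193 + 199·29 = 5964 (mod 30049).
From x ≡ 5964 (mod 30049) write x = 5964 + 30049t. Substituting into x ≡ 17 (mod 43) gives 30049t ≡ 30 (mod 43), and since 35⁻¹ ≡ 16 (mod 43), t ≡ 7. Hence x ≡ 5964 + 30049·7 = 216307 (mod 1292107).
From x ≡ 216307 (mod 1292107) write x = 216307 + 1292107t. Substituting into x ≡ 51 (mod 81) gives 1292107t ≡ 14 (mod 81), and since 76⁻¹ ≡ 16 (mod 81), t ≡ 62. Hence x ≡ 216307 + 1292107·62 = 80326941 (mod 104660667).
From x ≡ 80326941 (mod 104660667) write x = 80326941 + 104660667t. Substituting into x ≡ 10 (mod 59) gives 104660667t ≡ 35 (mod 59), and since 36⁻¹ ≡ 41 (mod 59), t ≡ 19. Hence x ≡ 80326941 + 104660667·19 = 2068879614 (mod 6174979353).

2068879614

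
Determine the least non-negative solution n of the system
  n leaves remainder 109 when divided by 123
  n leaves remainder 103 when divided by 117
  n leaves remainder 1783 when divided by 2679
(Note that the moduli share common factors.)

167881

gcd(123, 117) = 3 and 3 | (103 − 109), so the pair is consistent; merging gives n ≡ 4783 (mod 4797), where 4797 = lcm(123, 117).
gcd(4797, 2679) = 3 and 3 | (1783 − 4783), so the pair is consistent; merging gives n ≡ 167881 (mod 4283721), where 4283721 = lcm(4797, 2679).
The solution is unique modulo lcm(123, 117, 2679) = 4283721.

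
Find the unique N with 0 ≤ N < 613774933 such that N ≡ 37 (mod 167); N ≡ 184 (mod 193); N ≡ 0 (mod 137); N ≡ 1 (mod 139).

The moduli are pairwise coprime; M = 167·193·137·139 = 613774933.
M/167 = 3675299; 3675299 ≡ 130 (mod 167); 130·9 ≡ 1, so inverse 9.
M/193 = 3180181; 3180181 ≡ 120 (mod 193); 120·37 ≡ 1, so inverse 37.
M/137 = 4480109; 4480109 ≡ 72 (mod 137); 72·59 ≡ 1, so inverse 59.
M/139 = 4415647; 4415647 ≡ 34 (mod 139); 34·45 ≡ 1, so inverse 45.
N ≡ 37·3675299·9 + 184·3180181·37 + 0·4480109·59 + 1·4415647·45 = 23073250930.
23073250930 mod 613774933 = 363578409.

363578409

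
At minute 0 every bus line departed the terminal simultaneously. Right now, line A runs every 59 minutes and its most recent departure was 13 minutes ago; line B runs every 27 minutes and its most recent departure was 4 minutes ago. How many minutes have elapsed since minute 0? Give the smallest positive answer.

From t ≡ 13 (mod 59) write t = 13 + 59s. Substituting into t ≡ 4 (mod 27) gives 59s ≡ 18 (mod 27), and since 5⁻¹ ≡ 11 (mod 27), s ≡ 9. Hence t ≡ 13 + 59·9 = 544 (mod 1593).

544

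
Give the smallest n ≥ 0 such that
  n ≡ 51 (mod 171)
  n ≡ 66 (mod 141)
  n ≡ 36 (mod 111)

gcd(171, 141) = 3 and 3 | (66 − 51), so the pair is consistent; merging gives n ≡ 4155 (mod 8037), where 8037 = lcm(171, 141).
gcd(8037, 111) = 3 and 3 | (36 − 4155), so the pair is consistent; merging gives n ≡ 140784 (mod 297369), where 297369 = lcm(8037, 111).
The solution is unique modulo lcm(171, 141, 111) = 297369.

140784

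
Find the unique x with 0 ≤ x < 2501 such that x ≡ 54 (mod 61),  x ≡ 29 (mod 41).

Combine the congruences pairwise.
From x ≡ 54 (mod 61) write x = 54 + 61t. Substituting into x ≡ 29 (mod 41) gives 61t ≡ 16 (mod 41), and since 20⁻¹ ≡ 39 (mod 41), t ≡ 9. Hence x ≡ 54 + 61·9 = 603 (mod 2501).

603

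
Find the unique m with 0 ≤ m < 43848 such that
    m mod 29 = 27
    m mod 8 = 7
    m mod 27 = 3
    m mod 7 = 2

37263

From m ≡ 27 (mod 29) write m = 27 + 29t. Substituting into m ≡ 7 (mod 8) gives 29t ≡ 4 (mod 8), and since 5⁻¹ ≡ 5 (mod 8), t ≡ 4. Hence m ≡ 27 + 29·4 = 143 (mod 232).
From m ≡ 143 (mod 232) write m = 143 + 232t. Substituting into m ≡ 3 (mod 27) gives 232t ≡ 22 (mod 27), and since 16⁻¹ ≡ 22 (mod 27), t ≡ 25. Hence m ≡ 143 + 232·25 = 5943 (mod 6264).
From m ≡ 5943 (mod 6264) write m = 5943 + 6264t. Substituting into m ≡ 2 (mod 7) gives 6264t ≡ 2 (mod 7), and since 6⁻¹ ≡ 6 (mod 7), t ≡ 5. Hence m ≡ 5943 + 6264·5 = 37263 (mod 43848).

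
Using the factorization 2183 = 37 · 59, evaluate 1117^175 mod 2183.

Mod 37: 1117 ≡ 7; by Fermat, exponent reduces to 175 mod 36 = 31; 7^31 ≡ 33 (mod 37).
Mod 59: 1117 ≡ 55; by Fermat, exponent reduces to 175 mod 58 = 1; 55^1 ≡ 55 (mod 59).
Combine by CRT: x ≡ 33 (mod 37), x ≡ 55 (mod 59) ⇒ x ≡ 2179 (mod 2183).

2179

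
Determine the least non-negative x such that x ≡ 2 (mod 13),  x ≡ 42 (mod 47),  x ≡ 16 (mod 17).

7139

The moduli are pairwise coprime; N = 13·47·17 = 10387.
N/13 = 799; 799 ≡ 6 (mod 13); 6·11 ≡ 1, so inverse 11.
N/47 = 221; 221 ≡ 33 (mod 47); 33·10 ≡ 1, so inverse 10.
N/17 = 611; 611 ≡ 16 (mod 17); 16·16 ≡ 1, so inverse 16.
x ≡ 2·799·11 + 42·221·10 + 16·611·16 = 266814.
266814 mod 10387 = 7139.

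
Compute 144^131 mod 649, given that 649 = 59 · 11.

12

Mod 59: 144 ≡ 26; by Fermat, exponent reduces to 131 mod 58 = 15; 26^15 ≡ 12 (mod 59).
Mod 11: 144 ≡ 1; by Fermat, exponent reduces to 131 mod 10 = 1; 1^1 ≡ 1 (mod 11).
Combine by CRT: x ≡ 12 (mod 59), x ≡ 1 (mod 11) ⇒ x ≡ 12 (mod 649).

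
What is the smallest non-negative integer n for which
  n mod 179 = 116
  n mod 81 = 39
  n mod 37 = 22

508476

The moduli are pairwise coprime; M = 179·81·37 = 536463.
M/179 = 2997; 2997 ≡ 133 (mod 179); 133·35 ≡ 1, so inverse 35.
M/81 = 6623; 6623 ≡ 62 (mod 81); 62·17 ≡ 1, so inverse 17.
M/37 = 14499; 14499 ≡ 32 (mod 37); 32·22 ≡ 1, so inverse 22.
n ≡ 116·2997·35 + 39·6623·17 + 22·14499·22 = 23576385.
23576385 mod 536463 = 508476.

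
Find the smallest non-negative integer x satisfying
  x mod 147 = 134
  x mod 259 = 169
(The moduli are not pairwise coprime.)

Combine the congruences pairwise.
gcd(147, 259) = 7 and 7 | (169 − 134), so the pair is consistent; merging gives x ≡ 428 (mod 5439), where 5439 = lcm(147, 259).
The solution is unique modulo lcm(147, 259) = 5439.

428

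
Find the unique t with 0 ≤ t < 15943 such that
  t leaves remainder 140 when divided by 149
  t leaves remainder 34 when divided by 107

From t ≡ 140 (mod 149) write t = 140 + 149s. Substituting into t ≡ 34 (mod 107) gives 149s ≡ 1 (mod 107), and since 42⁻¹ ≡ 79 (mod 107), s ≡ 79. Hence t ≡ 140 + 149·79 = 11911 (mod 15943).

11911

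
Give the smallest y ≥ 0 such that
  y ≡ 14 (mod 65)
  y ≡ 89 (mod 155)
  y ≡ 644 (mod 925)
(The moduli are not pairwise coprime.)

45969

Combine the congruences pairwise.
gcd(65, 155) = 5 and 5 | (89 − 14), so the pair is consistent; merging gives y ≡ 1639 (mod 2015), where 2015 = lcm(65, 155).
gcd(2015, 925) = 5 and 5 | (644 − 1639), so the pair is consistent; merging gives y ≡ 45969 (mod 372775), where 372775 = lcm(2015, 925).
The solution is unique modulo lcm(65, 155, 925) = 372775.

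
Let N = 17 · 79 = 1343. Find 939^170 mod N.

Mod 17: 939 ≡ 4; by Fermat, exponent reduces to 170 mod 16 = 10; 4^10 ≡ 16 (mod 17).
Mod 79: 939 ≡ 70; by Fermat, exponent reduces to 170 mod 78 = 14; 70^14 ≡ 49 (mod 79).
Combine by CRT: x ≡ 16 (mod 17), x ≡ 49 (mod 79) ⇒ x ≡ 1155 (mod 1343).

1155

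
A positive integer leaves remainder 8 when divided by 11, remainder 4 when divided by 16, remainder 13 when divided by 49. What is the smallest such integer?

4276

From a ≡ 8 (mod 11) write a = 8 + 11t. Substituting into a ≡ 4 (mod 16) gives 11t ≡ 12 (mod 16), and since 11⁻¹ ≡ 3 (mod 16), t ≡ 4. Hence a ≡ 8 + 11·4 = 52 (mod 176).
From a ≡ 52 (mod 176) write a = 52 + 176t. Substituting into a ≡ 13 (mod 49) gives 176t ≡ 10 (mod 49), and since 29⁻¹ ≡ 22 (mod 49), t ≡ 24. Hence a ≡ 52 + 176·24 = 4276 (mod 8624).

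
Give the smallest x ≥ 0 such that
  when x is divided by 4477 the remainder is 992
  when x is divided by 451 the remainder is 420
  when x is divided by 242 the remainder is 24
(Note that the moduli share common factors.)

Combine the congruences pairwise.
gcd(4477, 451) = 11 and 11 | (420 − 992), so the pair is consistent; merging gives x ≡ 139779 (mod 183557), where 183557 = lcm(4477, 451).
gcd(183557, 242) = 121 and 121 | (24 − 139779), so the pair is consistent; merging gives x ≡ 323336 (mod 367114), where 367114 = lcm(183557, 242).
The solution is unique modulo lcm(4477, 451, 242) = 367114.

323336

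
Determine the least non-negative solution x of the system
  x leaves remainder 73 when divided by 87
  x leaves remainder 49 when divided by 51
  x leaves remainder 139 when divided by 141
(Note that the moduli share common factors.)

gcd(87, 51) = 3 and 3 | (49 − 73), so the pair is consistent; merging gives x ≡ 508 (mod 1479), where 1479 = lcm(87, 51).
gcd(1479, 141) = 3 and 3 | (139 − 508), so the pair is consistent; merging gives x ≡ 16777 (mod 69513), where 69513 = lcm(1479, 141).
The solution is unique modulo lcm(87, 51, 141) = 69513.

16777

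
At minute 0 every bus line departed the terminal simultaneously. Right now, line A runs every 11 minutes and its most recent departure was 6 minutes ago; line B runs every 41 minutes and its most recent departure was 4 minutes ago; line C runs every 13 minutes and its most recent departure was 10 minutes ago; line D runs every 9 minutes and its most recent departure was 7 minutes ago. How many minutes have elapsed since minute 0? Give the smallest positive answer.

35305

From t ≡ 6 (mod 11) write t = 6 + 11s. Substituting into t ≡ 4 (mod 41) gives 11s ≡ 39 (mod 41), and since 11⁻¹ ≡ 15 (mod 41), s ≡ 11. Hence t ≡ 6 + 11·11 = 127 (mod 451).
From t ≡ 127 (mod 451) write t = 127 + 451s. Substituting into t ≡ 10 (mod 13) gives 451s ≡ 0 (mod 13), and since 9⁻¹ ≡ 3 (mod 13), s ≡ 0. Hence t ≡ 127 + 451·0 = 127 (mod 5863).
From t ≡ 127 (mod 5863) write t = 127 + 5863s. Substituting into t ≡ 7 (mod 9) gives 5863s ≡ 6 (mod 9), and since 4⁻¹ ≡ 7 (mod 9), s ≡ 6. Hence t ≡ 127 + 5863·6 = 35305 (mod 52767).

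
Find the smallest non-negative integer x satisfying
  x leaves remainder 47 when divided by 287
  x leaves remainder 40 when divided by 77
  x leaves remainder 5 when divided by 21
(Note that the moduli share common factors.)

Combine the congruences pairwise.
gcd(287, 77) = 7 and 7 | (40 − 47), so the pair is consistent; merging gives x ≡ 1195 (mod 3157), where 3157 = lcm(287, 77).
gcd(3157, 21) = 7 and 7 | (5 − 1195), so the pair is consistent; merging gives x ≡ 4352 (mod 9471), where 9471 = lcm(3157, 21).
The solution is unique modulo lcm(287, 77, 21) = 9471.

4352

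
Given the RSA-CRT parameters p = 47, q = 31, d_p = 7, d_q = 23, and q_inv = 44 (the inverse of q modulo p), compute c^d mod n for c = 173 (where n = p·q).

7

m₁ = c^(d_p) mod p: c ≡ 32 (mod 47), and 32^7 mod 47 = 7.
m₂ = c^(d_q) mod q: c ≡ 18 (mod 31), and 18^23 mod 31 = 7.
h = q_inv·(m₁ − m₂) mod p = 44·(7 − 7) mod 47 = 0.
m = m₂ + h·q = 7 + 0·31 = 7.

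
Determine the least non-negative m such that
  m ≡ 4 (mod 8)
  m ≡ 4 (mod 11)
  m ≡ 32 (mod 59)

268

From m ≡ 4 (mod 8) write m = 4 + 8t. Substituting into m ≡ 4 (mod 11) gives 8t ≡ 0 (mod 11), and since 8⁻¹ ≡ 7 (mod 11), t ≡ 0. Hence m ≡ 4 + 8·0 = 4 (mod 88).
From m ≡ 4 (mod 88) write m = 4 + 88t. Substituting into m ≡ 32 (mod 59) gives 88t ≡ 28 (mod 59), and since 29⁻¹ ≡ 57 (mod 59), t ≡ 3. Hence m ≡ 4 + 88·3 = 268 (mod 5192).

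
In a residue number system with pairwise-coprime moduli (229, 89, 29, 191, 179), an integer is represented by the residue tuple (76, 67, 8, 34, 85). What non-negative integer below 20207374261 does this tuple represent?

19879511144

The moduli are pairwise coprime; N = 229·89·29·191·179 = 20207374261.
N/229 = 88241809; 88241809 ≡ 94 (mod 229); 94·134 ≡ 1, so inverse 134.
N/89 = 227049149; 227049149 ≡ 3 (mod 89); 3·30 ≡ 1, so inverse 30.
N/29 = 696806009; 696806009 ≡ 12 (mod 29); 12·17 ≡ 1, so inverse 17.
N/191 = 105797771; 105797771 ≡ 6 (mod 191); 6·32 ≡ 1, so inverse 32.
N/179 = 112890359; 112890359 ≡ 71 (mod 179); 71·58 ≡ 1, so inverse 58.
x ≡ 76·88241809·134 + 67·227049149·30 + 8·696806009·17 + 34·105797771·32 + 85·112890359·58 = 2121446434288.
2121446434288 mod 20207374261 = 19879511144.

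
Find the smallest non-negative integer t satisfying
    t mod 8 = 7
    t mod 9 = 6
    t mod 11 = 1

From t ≡ 7 (mod 8) write t = 7 + 8s. Substituting into t ≡ 6 (mod 9) gives 8s ≡ 8 (mod 9), and since 8⁻¹ ≡ 8 (mod 9), s ≡ 1. Hence t ≡ 7 + 8·1 = 15 (mod 72).
From t ≡ 15 (mod 72) write t = 15 + 72s. Substituting into t ≡ 1 (mod 11) gives 72s ≡ 8 (mod 11), and since 6⁻¹ ≡ 2 (mod 11), s ≡ 5. Hence t ≡ 15 + 72·5 = 375 (mod 792).

375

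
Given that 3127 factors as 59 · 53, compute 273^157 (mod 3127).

Mod 59: 273 ≡ 37; by Fermat, exponent reduces to 157 mod 58 = 41; 37^41 ≡ 6 (mod 59).
Mod 53: 273 ≡ 8; by Fermat, exponent reduces to 157 mod 52 = 1; 8^1 ≡ 8 (mod 53).
Combine by CRT: x ≡ 6 (mod 59), x ≡ 8 (mod 53) ⇒ x ≡ 1068 (mod 3127).

1068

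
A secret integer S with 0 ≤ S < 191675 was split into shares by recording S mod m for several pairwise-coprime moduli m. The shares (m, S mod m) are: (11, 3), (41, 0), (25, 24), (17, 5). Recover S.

The moduli are pairwise coprime; N = 11·41·25·17 = 191675.
N/11 = 17425; 17425 ≡ 1 (mod 11), inverse 1.
N/41 = 4675; 4675 ≡ 1 (mod 41), inverse 1.
N/25 = 7667; 7667 ≡ 17 (mod 25); 17·3 ≡ 1, so inverse 3.
N/17 = 11275; 11275 ≡ 4 (mod 17); 4·13 ≡ 1, so inverse 13.
S ≡ 3·17425·1 + 0·4675·1 + 24·7667·3 + 5·11275·13 = 1337174.
1337174 mod 191675 = 187124.

187124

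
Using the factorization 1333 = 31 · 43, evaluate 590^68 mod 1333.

Mod 31: 590 ≡ 1; by Fermat, exponent reduces to 68 mod 30 = 8; 1^8 ≡ 1 (mod 31).
Mod 43: 590 ≡ 31; by Fermat, exponent reduces to 68 mod 42 = 26; 31^26 ≡ 9 (mod 43).
Combine by CRT: x ≡ 1 (mod 31), x ≡ 9 (mod 43) ⇒ x ≡ 869 (mod 1333).

869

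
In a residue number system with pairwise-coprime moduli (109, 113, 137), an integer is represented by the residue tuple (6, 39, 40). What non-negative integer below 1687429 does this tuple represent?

The moduli are pairwise coprime; N = 109·113·137 = 1687429.
N/109 = 15481; 15481 ≡ 3 (mod 109); 3·73 ≡ 1, so inverse 73.
N/113 = 14933; 14933 ≡ 17 (mod 113); 17·20 ≡ 1, so inverse 20.
N/137 = 12317; 12317 ≡ 124 (mod 137); 124·21 ≡ 1, so inverse 21.
x ≡ 6·15481·73 + 39·14933·20 + 40·12317·21 = 28774698.
28774698 mod 1687429 = 88405.

88405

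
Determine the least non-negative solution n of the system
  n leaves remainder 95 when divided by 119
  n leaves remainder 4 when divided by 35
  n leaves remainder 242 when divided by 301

gcd(119, 35) = 7 and 7 | (4 − 95), so the pair is consistent; merging gives n ≡ 214 (mod 595), where 595 = lcm(119, 35).
gcd(595, 301) = 7 and 7 | (242 − 214), so the pair is consistent; merging gives n ≡ 23419 (mod 25585), where 25585 = lcm(595, 301).
The solution is unique modulo lcm(119, 35, 301) = 25585.

23419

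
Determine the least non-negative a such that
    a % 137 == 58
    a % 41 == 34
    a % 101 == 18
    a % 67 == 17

2124654

From a ≡ 58 (mod 137) write a = 58 + 137t. Substituting into a ≡ 34 (mod 41) gives 137t ≡ 17 (mod 41), and since 14⁻¹ ≡ 3 (mod 41), t ≡ 10. Hence a ≡ 58 + 137·10 = 1428 (mod 5617).
From a ≡ 1428 (mod 5617) write a = 1428 + 5617t. Substituting into a ≡ 18 (mod 101) gives 5617t ≡ 4 (mod 101), and since 62⁻¹ ≡ 44 (mod 101), t ≡ 75. Hence a ≡ 1428 + 5617·75 = 422703 (mod 567317).
From a ≡ 422703 (mod 567317) write a = 422703 + 567317t. Substituting into a ≡ 17 (mod 67) gives 567317t ≡ 17 (mod 67), and since 28⁻¹ ≡ 12 (mod 67), t ≡ 3. Hence a ≡ 422703 + 567317·3 = 2124654 (mod 38010239).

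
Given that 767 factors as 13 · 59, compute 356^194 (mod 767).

Mod 13: 356 ≡ 5; by Fermat, exponent reduces to 194 mod 12 = 2; 5^2 ≡ 12 (mod 13).
Mod 59: 356 ≡ 2; by Fermat, exponent reduces to 194 mod 58 = 20; 2^20 ≡ 28 (mod 59).
Combine by CRT: x ≡ 12 (mod 13), x ≡ 28 (mod 59) ⇒ x ≡ 441 (mod 767).

441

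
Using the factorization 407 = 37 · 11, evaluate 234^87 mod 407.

306

Mod 37: 234 ≡ 12; by Fermat, exponent reduces to 87 mod 36 = 15; 12^15 ≡ 10 (mod 37).
Mod 11: 234 ≡ 3; by Fermat, exponent reduces to 87 mod 10 = 7; 3^7 ≡ 9 (mod 11).
Combine by CRT: x ≡ 10 (mod 37), x ≡ 9 (mod 11) ⇒ x ≡ 306 (mod 407).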